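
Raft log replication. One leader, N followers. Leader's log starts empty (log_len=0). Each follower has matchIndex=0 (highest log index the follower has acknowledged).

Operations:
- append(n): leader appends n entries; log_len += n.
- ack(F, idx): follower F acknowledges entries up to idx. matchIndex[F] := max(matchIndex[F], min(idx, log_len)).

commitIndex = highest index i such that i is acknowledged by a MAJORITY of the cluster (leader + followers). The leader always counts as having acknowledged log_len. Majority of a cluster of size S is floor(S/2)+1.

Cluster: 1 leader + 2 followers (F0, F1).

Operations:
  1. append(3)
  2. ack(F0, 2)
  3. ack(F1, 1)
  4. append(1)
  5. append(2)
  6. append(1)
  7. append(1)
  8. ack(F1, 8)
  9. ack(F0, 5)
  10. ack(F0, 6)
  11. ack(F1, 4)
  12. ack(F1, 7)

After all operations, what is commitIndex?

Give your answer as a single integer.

Op 1: append 3 -> log_len=3
Op 2: F0 acks idx 2 -> match: F0=2 F1=0; commitIndex=2
Op 3: F1 acks idx 1 -> match: F0=2 F1=1; commitIndex=2
Op 4: append 1 -> log_len=4
Op 5: append 2 -> log_len=6
Op 6: append 1 -> log_len=7
Op 7: append 1 -> log_len=8
Op 8: F1 acks idx 8 -> match: F0=2 F1=8; commitIndex=8
Op 9: F0 acks idx 5 -> match: F0=5 F1=8; commitIndex=8
Op 10: F0 acks idx 6 -> match: F0=6 F1=8; commitIndex=8
Op 11: F1 acks idx 4 -> match: F0=6 F1=8; commitIndex=8
Op 12: F1 acks idx 7 -> match: F0=6 F1=8; commitIndex=8

Answer: 8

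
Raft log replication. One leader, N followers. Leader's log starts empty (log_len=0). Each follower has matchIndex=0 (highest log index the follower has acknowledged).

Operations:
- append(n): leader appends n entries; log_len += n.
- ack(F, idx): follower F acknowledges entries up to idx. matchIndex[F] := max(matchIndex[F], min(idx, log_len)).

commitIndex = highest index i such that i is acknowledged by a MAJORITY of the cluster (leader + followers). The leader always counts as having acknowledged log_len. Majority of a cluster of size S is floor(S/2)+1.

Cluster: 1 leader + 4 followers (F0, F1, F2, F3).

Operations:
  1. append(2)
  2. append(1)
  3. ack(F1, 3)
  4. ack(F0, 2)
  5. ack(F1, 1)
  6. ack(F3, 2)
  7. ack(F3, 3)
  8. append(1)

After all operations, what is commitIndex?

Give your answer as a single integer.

Answer: 3

Derivation:
Op 1: append 2 -> log_len=2
Op 2: append 1 -> log_len=3
Op 3: F1 acks idx 3 -> match: F0=0 F1=3 F2=0 F3=0; commitIndex=0
Op 4: F0 acks idx 2 -> match: F0=2 F1=3 F2=0 F3=0; commitIndex=2
Op 5: F1 acks idx 1 -> match: F0=2 F1=3 F2=0 F3=0; commitIndex=2
Op 6: F3 acks idx 2 -> match: F0=2 F1=3 F2=0 F3=2; commitIndex=2
Op 7: F3 acks idx 3 -> match: F0=2 F1=3 F2=0 F3=3; commitIndex=3
Op 8: append 1 -> log_len=4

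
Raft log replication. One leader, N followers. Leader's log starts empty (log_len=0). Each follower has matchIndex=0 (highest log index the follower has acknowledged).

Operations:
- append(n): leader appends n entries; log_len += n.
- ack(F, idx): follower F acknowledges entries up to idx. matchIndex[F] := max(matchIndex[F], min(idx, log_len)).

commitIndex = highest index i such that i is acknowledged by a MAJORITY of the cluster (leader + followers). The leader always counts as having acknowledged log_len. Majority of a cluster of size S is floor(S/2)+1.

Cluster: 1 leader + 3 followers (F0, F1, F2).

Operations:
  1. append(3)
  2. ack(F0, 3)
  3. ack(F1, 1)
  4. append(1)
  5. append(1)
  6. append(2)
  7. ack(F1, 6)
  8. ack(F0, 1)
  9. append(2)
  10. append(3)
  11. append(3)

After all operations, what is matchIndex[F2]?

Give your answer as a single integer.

Op 1: append 3 -> log_len=3
Op 2: F0 acks idx 3 -> match: F0=3 F1=0 F2=0; commitIndex=0
Op 3: F1 acks idx 1 -> match: F0=3 F1=1 F2=0; commitIndex=1
Op 4: append 1 -> log_len=4
Op 5: append 1 -> log_len=5
Op 6: append 2 -> log_len=7
Op 7: F1 acks idx 6 -> match: F0=3 F1=6 F2=0; commitIndex=3
Op 8: F0 acks idx 1 -> match: F0=3 F1=6 F2=0; commitIndex=3
Op 9: append 2 -> log_len=9
Op 10: append 3 -> log_len=12
Op 11: append 3 -> log_len=15

Answer: 0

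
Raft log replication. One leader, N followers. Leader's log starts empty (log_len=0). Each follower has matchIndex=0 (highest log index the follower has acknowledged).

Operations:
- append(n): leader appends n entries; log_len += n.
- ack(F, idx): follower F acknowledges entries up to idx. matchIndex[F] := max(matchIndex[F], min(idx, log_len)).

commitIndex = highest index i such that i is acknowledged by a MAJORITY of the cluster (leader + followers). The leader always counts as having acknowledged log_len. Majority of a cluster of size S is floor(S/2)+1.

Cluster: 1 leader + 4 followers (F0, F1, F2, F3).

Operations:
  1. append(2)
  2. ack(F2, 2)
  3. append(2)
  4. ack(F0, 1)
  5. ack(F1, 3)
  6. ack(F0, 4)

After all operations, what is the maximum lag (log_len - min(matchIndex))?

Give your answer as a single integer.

Op 1: append 2 -> log_len=2
Op 2: F2 acks idx 2 -> match: F0=0 F1=0 F2=2 F3=0; commitIndex=0
Op 3: append 2 -> log_len=4
Op 4: F0 acks idx 1 -> match: F0=1 F1=0 F2=2 F3=0; commitIndex=1
Op 5: F1 acks idx 3 -> match: F0=1 F1=3 F2=2 F3=0; commitIndex=2
Op 6: F0 acks idx 4 -> match: F0=4 F1=3 F2=2 F3=0; commitIndex=3

Answer: 4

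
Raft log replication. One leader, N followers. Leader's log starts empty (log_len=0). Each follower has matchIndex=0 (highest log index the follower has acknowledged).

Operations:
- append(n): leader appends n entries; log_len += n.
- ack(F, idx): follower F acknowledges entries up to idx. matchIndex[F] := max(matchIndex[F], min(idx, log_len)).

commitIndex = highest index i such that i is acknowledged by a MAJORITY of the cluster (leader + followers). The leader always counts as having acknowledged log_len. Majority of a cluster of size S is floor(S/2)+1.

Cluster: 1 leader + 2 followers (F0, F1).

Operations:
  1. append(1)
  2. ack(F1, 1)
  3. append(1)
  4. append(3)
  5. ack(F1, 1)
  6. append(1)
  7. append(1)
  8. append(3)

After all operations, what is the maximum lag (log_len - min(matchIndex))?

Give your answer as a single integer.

Answer: 10

Derivation:
Op 1: append 1 -> log_len=1
Op 2: F1 acks idx 1 -> match: F0=0 F1=1; commitIndex=1
Op 3: append 1 -> log_len=2
Op 4: append 3 -> log_len=5
Op 5: F1 acks idx 1 -> match: F0=0 F1=1; commitIndex=1
Op 6: append 1 -> log_len=6
Op 7: append 1 -> log_len=7
Op 8: append 3 -> log_len=10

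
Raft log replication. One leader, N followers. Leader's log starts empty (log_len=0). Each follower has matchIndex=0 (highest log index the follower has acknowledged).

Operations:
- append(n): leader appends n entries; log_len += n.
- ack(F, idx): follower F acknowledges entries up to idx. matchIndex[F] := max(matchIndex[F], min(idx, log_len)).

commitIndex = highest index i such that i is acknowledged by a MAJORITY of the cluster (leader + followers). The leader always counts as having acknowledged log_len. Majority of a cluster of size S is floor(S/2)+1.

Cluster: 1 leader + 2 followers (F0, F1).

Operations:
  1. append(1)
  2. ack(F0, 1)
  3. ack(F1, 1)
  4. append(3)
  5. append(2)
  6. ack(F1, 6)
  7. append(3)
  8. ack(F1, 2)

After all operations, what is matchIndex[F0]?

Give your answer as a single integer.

Op 1: append 1 -> log_len=1
Op 2: F0 acks idx 1 -> match: F0=1 F1=0; commitIndex=1
Op 3: F1 acks idx 1 -> match: F0=1 F1=1; commitIndex=1
Op 4: append 3 -> log_len=4
Op 5: append 2 -> log_len=6
Op 6: F1 acks idx 6 -> match: F0=1 F1=6; commitIndex=6
Op 7: append 3 -> log_len=9
Op 8: F1 acks idx 2 -> match: F0=1 F1=6; commitIndex=6

Answer: 1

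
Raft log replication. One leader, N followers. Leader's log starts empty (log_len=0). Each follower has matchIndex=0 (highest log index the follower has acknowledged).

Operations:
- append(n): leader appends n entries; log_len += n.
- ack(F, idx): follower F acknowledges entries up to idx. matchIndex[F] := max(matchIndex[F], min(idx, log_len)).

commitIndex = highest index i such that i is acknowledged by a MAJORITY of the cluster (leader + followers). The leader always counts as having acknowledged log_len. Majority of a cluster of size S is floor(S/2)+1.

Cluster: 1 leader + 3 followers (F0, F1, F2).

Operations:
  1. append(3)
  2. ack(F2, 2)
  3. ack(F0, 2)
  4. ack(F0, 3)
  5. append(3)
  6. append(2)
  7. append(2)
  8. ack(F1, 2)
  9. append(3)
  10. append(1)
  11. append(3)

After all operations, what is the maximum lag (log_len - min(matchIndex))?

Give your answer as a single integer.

Answer: 15

Derivation:
Op 1: append 3 -> log_len=3
Op 2: F2 acks idx 2 -> match: F0=0 F1=0 F2=2; commitIndex=0
Op 3: F0 acks idx 2 -> match: F0=2 F1=0 F2=2; commitIndex=2
Op 4: F0 acks idx 3 -> match: F0=3 F1=0 F2=2; commitIndex=2
Op 5: append 3 -> log_len=6
Op 6: append 2 -> log_len=8
Op 7: append 2 -> log_len=10
Op 8: F1 acks idx 2 -> match: F0=3 F1=2 F2=2; commitIndex=2
Op 9: append 3 -> log_len=13
Op 10: append 1 -> log_len=14
Op 11: append 3 -> log_len=17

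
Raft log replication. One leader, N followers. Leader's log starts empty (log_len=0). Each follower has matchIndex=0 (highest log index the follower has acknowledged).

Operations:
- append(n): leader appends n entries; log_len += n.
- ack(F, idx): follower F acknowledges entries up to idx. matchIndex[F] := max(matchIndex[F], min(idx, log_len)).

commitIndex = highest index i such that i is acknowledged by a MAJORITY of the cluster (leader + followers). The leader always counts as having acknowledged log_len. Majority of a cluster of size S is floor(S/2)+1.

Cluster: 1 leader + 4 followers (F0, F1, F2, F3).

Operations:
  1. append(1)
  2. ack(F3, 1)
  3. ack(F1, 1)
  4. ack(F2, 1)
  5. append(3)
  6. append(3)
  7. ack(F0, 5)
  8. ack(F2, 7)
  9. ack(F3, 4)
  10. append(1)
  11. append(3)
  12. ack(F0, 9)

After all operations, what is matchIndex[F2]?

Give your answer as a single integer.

Op 1: append 1 -> log_len=1
Op 2: F3 acks idx 1 -> match: F0=0 F1=0 F2=0 F3=1; commitIndex=0
Op 3: F1 acks idx 1 -> match: F0=0 F1=1 F2=0 F3=1; commitIndex=1
Op 4: F2 acks idx 1 -> match: F0=0 F1=1 F2=1 F3=1; commitIndex=1
Op 5: append 3 -> log_len=4
Op 6: append 3 -> log_len=7
Op 7: F0 acks idx 5 -> match: F0=5 F1=1 F2=1 F3=1; commitIndex=1
Op 8: F2 acks idx 7 -> match: F0=5 F1=1 F2=7 F3=1; commitIndex=5
Op 9: F3 acks idx 4 -> match: F0=5 F1=1 F2=7 F3=4; commitIndex=5
Op 10: append 1 -> log_len=8
Op 11: append 3 -> log_len=11
Op 12: F0 acks idx 9 -> match: F0=9 F1=1 F2=7 F3=4; commitIndex=7

Answer: 7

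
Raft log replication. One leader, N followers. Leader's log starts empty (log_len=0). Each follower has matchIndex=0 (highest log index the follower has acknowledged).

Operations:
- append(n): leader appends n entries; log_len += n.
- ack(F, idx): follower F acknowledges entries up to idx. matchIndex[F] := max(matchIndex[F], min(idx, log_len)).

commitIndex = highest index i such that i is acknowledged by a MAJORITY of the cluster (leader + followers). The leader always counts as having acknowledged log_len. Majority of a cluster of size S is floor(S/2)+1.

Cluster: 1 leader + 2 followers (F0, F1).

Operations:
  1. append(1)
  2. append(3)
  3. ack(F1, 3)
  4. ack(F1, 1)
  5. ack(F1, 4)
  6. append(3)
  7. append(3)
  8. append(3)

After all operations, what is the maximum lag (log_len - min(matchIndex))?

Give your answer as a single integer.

Op 1: append 1 -> log_len=1
Op 2: append 3 -> log_len=4
Op 3: F1 acks idx 3 -> match: F0=0 F1=3; commitIndex=3
Op 4: F1 acks idx 1 -> match: F0=0 F1=3; commitIndex=3
Op 5: F1 acks idx 4 -> match: F0=0 F1=4; commitIndex=4
Op 6: append 3 -> log_len=7
Op 7: append 3 -> log_len=10
Op 8: append 3 -> log_len=13

Answer: 13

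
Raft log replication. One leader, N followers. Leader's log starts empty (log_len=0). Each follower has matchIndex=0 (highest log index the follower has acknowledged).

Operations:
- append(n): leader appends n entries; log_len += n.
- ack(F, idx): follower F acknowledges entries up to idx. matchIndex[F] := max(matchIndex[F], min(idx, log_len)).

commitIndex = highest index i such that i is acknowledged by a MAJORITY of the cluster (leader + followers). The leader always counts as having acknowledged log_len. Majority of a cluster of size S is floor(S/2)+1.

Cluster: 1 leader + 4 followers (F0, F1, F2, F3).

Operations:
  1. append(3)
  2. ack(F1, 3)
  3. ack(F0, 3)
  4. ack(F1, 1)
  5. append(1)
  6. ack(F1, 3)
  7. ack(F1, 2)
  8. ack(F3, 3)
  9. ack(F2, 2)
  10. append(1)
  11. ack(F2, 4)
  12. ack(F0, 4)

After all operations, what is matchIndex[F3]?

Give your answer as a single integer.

Op 1: append 3 -> log_len=3
Op 2: F1 acks idx 3 -> match: F0=0 F1=3 F2=0 F3=0; commitIndex=0
Op 3: F0 acks idx 3 -> match: F0=3 F1=3 F2=0 F3=0; commitIndex=3
Op 4: F1 acks idx 1 -> match: F0=3 F1=3 F2=0 F3=0; commitIndex=3
Op 5: append 1 -> log_len=4
Op 6: F1 acks idx 3 -> match: F0=3 F1=3 F2=0 F3=0; commitIndex=3
Op 7: F1 acks idx 2 -> match: F0=3 F1=3 F2=0 F3=0; commitIndex=3
Op 8: F3 acks idx 3 -> match: F0=3 F1=3 F2=0 F3=3; commitIndex=3
Op 9: F2 acks idx 2 -> match: F0=3 F1=3 F2=2 F3=3; commitIndex=3
Op 10: append 1 -> log_len=5
Op 11: F2 acks idx 4 -> match: F0=3 F1=3 F2=4 F3=3; commitIndex=3
Op 12: F0 acks idx 4 -> match: F0=4 F1=3 F2=4 F3=3; commitIndex=4

Answer: 3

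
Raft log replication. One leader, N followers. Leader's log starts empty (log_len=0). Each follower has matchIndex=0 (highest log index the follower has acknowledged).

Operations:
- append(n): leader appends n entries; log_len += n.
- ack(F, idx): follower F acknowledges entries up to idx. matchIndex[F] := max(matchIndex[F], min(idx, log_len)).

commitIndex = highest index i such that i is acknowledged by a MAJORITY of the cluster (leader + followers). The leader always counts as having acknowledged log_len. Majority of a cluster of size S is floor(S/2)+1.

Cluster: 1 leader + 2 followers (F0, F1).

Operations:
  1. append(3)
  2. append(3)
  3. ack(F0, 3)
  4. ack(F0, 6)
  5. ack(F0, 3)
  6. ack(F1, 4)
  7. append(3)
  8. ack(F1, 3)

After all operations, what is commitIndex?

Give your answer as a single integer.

Answer: 6

Derivation:
Op 1: append 3 -> log_len=3
Op 2: append 3 -> log_len=6
Op 3: F0 acks idx 3 -> match: F0=3 F1=0; commitIndex=3
Op 4: F0 acks idx 6 -> match: F0=6 F1=0; commitIndex=6
Op 5: F0 acks idx 3 -> match: F0=6 F1=0; commitIndex=6
Op 6: F1 acks idx 4 -> match: F0=6 F1=4; commitIndex=6
Op 7: append 3 -> log_len=9
Op 8: F1 acks idx 3 -> match: F0=6 F1=4; commitIndex=6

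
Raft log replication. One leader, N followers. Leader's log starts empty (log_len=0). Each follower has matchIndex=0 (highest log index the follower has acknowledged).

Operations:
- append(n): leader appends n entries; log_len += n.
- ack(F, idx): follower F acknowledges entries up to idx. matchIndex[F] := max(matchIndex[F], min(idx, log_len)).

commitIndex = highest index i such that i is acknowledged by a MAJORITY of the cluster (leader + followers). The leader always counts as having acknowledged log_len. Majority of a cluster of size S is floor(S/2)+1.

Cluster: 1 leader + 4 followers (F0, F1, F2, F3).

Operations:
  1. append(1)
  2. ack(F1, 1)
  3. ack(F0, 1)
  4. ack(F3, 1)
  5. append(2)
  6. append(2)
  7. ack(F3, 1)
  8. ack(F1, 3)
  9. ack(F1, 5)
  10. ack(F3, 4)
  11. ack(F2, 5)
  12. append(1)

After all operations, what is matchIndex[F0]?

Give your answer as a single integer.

Answer: 1

Derivation:
Op 1: append 1 -> log_len=1
Op 2: F1 acks idx 1 -> match: F0=0 F1=1 F2=0 F3=0; commitIndex=0
Op 3: F0 acks idx 1 -> match: F0=1 F1=1 F2=0 F3=0; commitIndex=1
Op 4: F3 acks idx 1 -> match: F0=1 F1=1 F2=0 F3=1; commitIndex=1
Op 5: append 2 -> log_len=3
Op 6: append 2 -> log_len=5
Op 7: F3 acks idx 1 -> match: F0=1 F1=1 F2=0 F3=1; commitIndex=1
Op 8: F1 acks idx 3 -> match: F0=1 F1=3 F2=0 F3=1; commitIndex=1
Op 9: F1 acks idx 5 -> match: F0=1 F1=5 F2=0 F3=1; commitIndex=1
Op 10: F3 acks idx 4 -> match: F0=1 F1=5 F2=0 F3=4; commitIndex=4
Op 11: F2 acks idx 5 -> match: F0=1 F1=5 F2=5 F3=4; commitIndex=5
Op 12: append 1 -> log_len=6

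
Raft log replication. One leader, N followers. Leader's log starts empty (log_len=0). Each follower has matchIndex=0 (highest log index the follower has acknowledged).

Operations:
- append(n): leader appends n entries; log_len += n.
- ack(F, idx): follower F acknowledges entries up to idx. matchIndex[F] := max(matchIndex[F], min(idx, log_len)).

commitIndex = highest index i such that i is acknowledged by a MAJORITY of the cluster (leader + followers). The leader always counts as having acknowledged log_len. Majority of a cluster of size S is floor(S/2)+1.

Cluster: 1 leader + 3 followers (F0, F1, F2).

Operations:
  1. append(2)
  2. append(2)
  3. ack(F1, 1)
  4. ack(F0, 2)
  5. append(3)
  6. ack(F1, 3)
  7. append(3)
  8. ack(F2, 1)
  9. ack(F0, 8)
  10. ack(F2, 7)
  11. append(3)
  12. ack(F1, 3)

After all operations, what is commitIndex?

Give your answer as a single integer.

Op 1: append 2 -> log_len=2
Op 2: append 2 -> log_len=4
Op 3: F1 acks idx 1 -> match: F0=0 F1=1 F2=0; commitIndex=0
Op 4: F0 acks idx 2 -> match: F0=2 F1=1 F2=0; commitIndex=1
Op 5: append 3 -> log_len=7
Op 6: F1 acks idx 3 -> match: F0=2 F1=3 F2=0; commitIndex=2
Op 7: append 3 -> log_len=10
Op 8: F2 acks idx 1 -> match: F0=2 F1=3 F2=1; commitIndex=2
Op 9: F0 acks idx 8 -> match: F0=8 F1=3 F2=1; commitIndex=3
Op 10: F2 acks idx 7 -> match: F0=8 F1=3 F2=7; commitIndex=7
Op 11: append 3 -> log_len=13
Op 12: F1 acks idx 3 -> match: F0=8 F1=3 F2=7; commitIndex=7

Answer: 7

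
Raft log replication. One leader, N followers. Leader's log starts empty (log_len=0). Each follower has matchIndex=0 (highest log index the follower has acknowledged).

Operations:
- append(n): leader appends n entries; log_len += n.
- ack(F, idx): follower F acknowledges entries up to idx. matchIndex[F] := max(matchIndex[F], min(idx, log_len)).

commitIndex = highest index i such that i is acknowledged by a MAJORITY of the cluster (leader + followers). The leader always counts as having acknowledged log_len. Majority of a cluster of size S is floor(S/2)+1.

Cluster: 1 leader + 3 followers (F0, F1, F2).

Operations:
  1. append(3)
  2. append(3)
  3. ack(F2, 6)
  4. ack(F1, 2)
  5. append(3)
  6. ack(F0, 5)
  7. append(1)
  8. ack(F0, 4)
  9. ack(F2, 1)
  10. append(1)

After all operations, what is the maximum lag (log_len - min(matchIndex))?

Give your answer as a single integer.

Op 1: append 3 -> log_len=3
Op 2: append 3 -> log_len=6
Op 3: F2 acks idx 6 -> match: F0=0 F1=0 F2=6; commitIndex=0
Op 4: F1 acks idx 2 -> match: F0=0 F1=2 F2=6; commitIndex=2
Op 5: append 3 -> log_len=9
Op 6: F0 acks idx 5 -> match: F0=5 F1=2 F2=6; commitIndex=5
Op 7: append 1 -> log_len=10
Op 8: F0 acks idx 4 -> match: F0=5 F1=2 F2=6; commitIndex=5
Op 9: F2 acks idx 1 -> match: F0=5 F1=2 F2=6; commitIndex=5
Op 10: append 1 -> log_len=11

Answer: 9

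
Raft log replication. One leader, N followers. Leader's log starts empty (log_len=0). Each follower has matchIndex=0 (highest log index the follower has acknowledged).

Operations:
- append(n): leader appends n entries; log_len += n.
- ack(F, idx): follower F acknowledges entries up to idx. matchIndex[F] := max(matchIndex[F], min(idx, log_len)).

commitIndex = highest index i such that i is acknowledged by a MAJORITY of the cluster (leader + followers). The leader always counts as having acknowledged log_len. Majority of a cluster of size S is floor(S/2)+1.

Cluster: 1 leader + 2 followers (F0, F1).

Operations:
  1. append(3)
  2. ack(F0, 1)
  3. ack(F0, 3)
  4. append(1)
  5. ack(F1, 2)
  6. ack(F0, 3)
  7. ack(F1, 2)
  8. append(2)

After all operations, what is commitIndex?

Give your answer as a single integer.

Op 1: append 3 -> log_len=3
Op 2: F0 acks idx 1 -> match: F0=1 F1=0; commitIndex=1
Op 3: F0 acks idx 3 -> match: F0=3 F1=0; commitIndex=3
Op 4: append 1 -> log_len=4
Op 5: F1 acks idx 2 -> match: F0=3 F1=2; commitIndex=3
Op 6: F0 acks idx 3 -> match: F0=3 F1=2; commitIndex=3
Op 7: F1 acks idx 2 -> match: F0=3 F1=2; commitIndex=3
Op 8: append 2 -> log_len=6

Answer: 3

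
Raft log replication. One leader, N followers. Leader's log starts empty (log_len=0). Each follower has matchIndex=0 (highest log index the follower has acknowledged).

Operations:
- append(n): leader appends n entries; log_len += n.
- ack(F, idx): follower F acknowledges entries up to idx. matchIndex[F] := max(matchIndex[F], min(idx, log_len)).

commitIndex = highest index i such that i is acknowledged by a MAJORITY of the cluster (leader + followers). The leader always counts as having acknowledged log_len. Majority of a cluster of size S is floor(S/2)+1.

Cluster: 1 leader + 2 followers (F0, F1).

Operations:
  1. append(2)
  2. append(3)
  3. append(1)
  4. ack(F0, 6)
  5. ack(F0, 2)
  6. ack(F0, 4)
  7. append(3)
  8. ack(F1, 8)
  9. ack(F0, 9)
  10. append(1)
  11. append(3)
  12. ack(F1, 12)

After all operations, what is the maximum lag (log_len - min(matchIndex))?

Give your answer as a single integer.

Op 1: append 2 -> log_len=2
Op 2: append 3 -> log_len=5
Op 3: append 1 -> log_len=6
Op 4: F0 acks idx 6 -> match: F0=6 F1=0; commitIndex=6
Op 5: F0 acks idx 2 -> match: F0=6 F1=0; commitIndex=6
Op 6: F0 acks idx 4 -> match: F0=6 F1=0; commitIndex=6
Op 7: append 3 -> log_len=9
Op 8: F1 acks idx 8 -> match: F0=6 F1=8; commitIndex=8
Op 9: F0 acks idx 9 -> match: F0=9 F1=8; commitIndex=9
Op 10: append 1 -> log_len=10
Op 11: append 3 -> log_len=13
Op 12: F1 acks idx 12 -> match: F0=9 F1=12; commitIndex=12

Answer: 4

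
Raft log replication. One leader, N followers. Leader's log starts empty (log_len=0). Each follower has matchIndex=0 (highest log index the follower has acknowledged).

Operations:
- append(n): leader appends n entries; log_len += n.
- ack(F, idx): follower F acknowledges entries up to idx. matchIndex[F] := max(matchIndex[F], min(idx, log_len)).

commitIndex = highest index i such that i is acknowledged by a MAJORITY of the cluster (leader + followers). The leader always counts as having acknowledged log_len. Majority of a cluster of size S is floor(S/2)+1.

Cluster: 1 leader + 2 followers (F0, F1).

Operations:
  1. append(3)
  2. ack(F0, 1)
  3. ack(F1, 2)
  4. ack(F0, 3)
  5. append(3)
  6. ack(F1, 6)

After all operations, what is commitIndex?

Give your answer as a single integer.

Answer: 6

Derivation:
Op 1: append 3 -> log_len=3
Op 2: F0 acks idx 1 -> match: F0=1 F1=0; commitIndex=1
Op 3: F1 acks idx 2 -> match: F0=1 F1=2; commitIndex=2
Op 4: F0 acks idx 3 -> match: F0=3 F1=2; commitIndex=3
Op 5: append 3 -> log_len=6
Op 6: F1 acks idx 6 -> match: F0=3 F1=6; commitIndex=6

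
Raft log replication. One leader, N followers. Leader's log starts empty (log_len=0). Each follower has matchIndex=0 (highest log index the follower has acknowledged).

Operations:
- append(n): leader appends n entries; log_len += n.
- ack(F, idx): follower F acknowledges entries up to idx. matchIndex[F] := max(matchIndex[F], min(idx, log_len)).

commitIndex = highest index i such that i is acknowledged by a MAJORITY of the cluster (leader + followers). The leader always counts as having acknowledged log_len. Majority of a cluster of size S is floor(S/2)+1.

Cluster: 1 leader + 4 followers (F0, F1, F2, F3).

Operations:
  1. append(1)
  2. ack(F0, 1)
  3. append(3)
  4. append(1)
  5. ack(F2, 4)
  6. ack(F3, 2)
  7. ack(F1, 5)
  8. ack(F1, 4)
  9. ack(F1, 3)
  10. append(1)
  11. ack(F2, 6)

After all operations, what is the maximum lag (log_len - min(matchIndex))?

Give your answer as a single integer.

Answer: 5

Derivation:
Op 1: append 1 -> log_len=1
Op 2: F0 acks idx 1 -> match: F0=1 F1=0 F2=0 F3=0; commitIndex=0
Op 3: append 3 -> log_len=4
Op 4: append 1 -> log_len=5
Op 5: F2 acks idx 4 -> match: F0=1 F1=0 F2=4 F3=0; commitIndex=1
Op 6: F3 acks idx 2 -> match: F0=1 F1=0 F2=4 F3=2; commitIndex=2
Op 7: F1 acks idx 5 -> match: F0=1 F1=5 F2=4 F3=2; commitIndex=4
Op 8: F1 acks idx 4 -> match: F0=1 F1=5 F2=4 F3=2; commitIndex=4
Op 9: F1 acks idx 3 -> match: F0=1 F1=5 F2=4 F3=2; commitIndex=4
Op 10: append 1 -> log_len=6
Op 11: F2 acks idx 6 -> match: F0=1 F1=5 F2=6 F3=2; commitIndex=5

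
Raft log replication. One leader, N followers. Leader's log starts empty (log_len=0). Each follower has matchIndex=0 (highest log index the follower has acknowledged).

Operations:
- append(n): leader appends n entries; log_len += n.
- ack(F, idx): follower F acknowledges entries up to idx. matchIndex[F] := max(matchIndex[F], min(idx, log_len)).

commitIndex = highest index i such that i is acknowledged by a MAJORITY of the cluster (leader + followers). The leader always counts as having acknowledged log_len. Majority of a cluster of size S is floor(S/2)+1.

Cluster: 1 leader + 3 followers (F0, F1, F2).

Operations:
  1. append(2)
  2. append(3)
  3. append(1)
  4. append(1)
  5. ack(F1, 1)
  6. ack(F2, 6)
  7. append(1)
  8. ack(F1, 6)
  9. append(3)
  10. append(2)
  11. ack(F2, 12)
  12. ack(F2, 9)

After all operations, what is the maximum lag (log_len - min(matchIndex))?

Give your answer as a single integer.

Answer: 13

Derivation:
Op 1: append 2 -> log_len=2
Op 2: append 3 -> log_len=5
Op 3: append 1 -> log_len=6
Op 4: append 1 -> log_len=7
Op 5: F1 acks idx 1 -> match: F0=0 F1=1 F2=0; commitIndex=0
Op 6: F2 acks idx 6 -> match: F0=0 F1=1 F2=6; commitIndex=1
Op 7: append 1 -> log_len=8
Op 8: F1 acks idx 6 -> match: F0=0 F1=6 F2=6; commitIndex=6
Op 9: append 3 -> log_len=11
Op 10: append 2 -> log_len=13
Op 11: F2 acks idx 12 -> match: F0=0 F1=6 F2=12; commitIndex=6
Op 12: F2 acks idx 9 -> match: F0=0 F1=6 F2=12; commitIndex=6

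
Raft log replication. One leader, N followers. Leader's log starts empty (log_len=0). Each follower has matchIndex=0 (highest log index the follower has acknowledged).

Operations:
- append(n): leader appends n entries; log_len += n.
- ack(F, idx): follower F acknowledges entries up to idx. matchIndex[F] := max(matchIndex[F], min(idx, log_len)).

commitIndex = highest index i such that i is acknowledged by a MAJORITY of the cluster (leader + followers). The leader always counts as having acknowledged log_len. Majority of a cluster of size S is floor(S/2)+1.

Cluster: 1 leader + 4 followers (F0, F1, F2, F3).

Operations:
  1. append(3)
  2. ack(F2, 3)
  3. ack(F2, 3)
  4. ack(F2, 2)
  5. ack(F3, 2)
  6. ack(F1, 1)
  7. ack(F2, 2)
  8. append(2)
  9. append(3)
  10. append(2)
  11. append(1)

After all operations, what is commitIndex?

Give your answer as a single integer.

Answer: 2

Derivation:
Op 1: append 3 -> log_len=3
Op 2: F2 acks idx 3 -> match: F0=0 F1=0 F2=3 F3=0; commitIndex=0
Op 3: F2 acks idx 3 -> match: F0=0 F1=0 F2=3 F3=0; commitIndex=0
Op 4: F2 acks idx 2 -> match: F0=0 F1=0 F2=3 F3=0; commitIndex=0
Op 5: F3 acks idx 2 -> match: F0=0 F1=0 F2=3 F3=2; commitIndex=2
Op 6: F1 acks idx 1 -> match: F0=0 F1=1 F2=3 F3=2; commitIndex=2
Op 7: F2 acks idx 2 -> match: F0=0 F1=1 F2=3 F3=2; commitIndex=2
Op 8: append 2 -> log_len=5
Op 9: append 3 -> log_len=8
Op 10: append 2 -> log_len=10
Op 11: append 1 -> log_len=11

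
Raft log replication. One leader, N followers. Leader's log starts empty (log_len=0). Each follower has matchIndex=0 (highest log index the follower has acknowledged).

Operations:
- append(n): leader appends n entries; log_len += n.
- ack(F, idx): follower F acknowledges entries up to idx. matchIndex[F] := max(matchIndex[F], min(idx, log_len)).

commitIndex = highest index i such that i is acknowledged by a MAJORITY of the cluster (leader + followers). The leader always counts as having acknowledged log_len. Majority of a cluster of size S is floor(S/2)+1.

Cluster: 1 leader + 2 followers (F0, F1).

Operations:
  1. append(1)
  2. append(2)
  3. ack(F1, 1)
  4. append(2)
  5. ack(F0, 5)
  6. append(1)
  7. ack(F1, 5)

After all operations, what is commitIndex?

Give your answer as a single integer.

Op 1: append 1 -> log_len=1
Op 2: append 2 -> log_len=3
Op 3: F1 acks idx 1 -> match: F0=0 F1=1; commitIndex=1
Op 4: append 2 -> log_len=5
Op 5: F0 acks idx 5 -> match: F0=5 F1=1; commitIndex=5
Op 6: append 1 -> log_len=6
Op 7: F1 acks idx 5 -> match: F0=5 F1=5; commitIndex=5

Answer: 5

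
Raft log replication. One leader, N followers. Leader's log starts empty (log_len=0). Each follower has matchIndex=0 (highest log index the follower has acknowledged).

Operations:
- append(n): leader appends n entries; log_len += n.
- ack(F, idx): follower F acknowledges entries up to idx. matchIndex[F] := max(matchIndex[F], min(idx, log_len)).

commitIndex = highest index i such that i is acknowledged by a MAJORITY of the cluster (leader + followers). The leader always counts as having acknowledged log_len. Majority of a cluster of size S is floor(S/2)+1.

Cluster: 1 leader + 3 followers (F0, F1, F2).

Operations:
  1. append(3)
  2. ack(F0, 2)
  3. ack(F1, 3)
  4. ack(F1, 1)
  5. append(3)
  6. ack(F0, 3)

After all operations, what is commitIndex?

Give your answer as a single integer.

Op 1: append 3 -> log_len=3
Op 2: F0 acks idx 2 -> match: F0=2 F1=0 F2=0; commitIndex=0
Op 3: F1 acks idx 3 -> match: F0=2 F1=3 F2=0; commitIndex=2
Op 4: F1 acks idx 1 -> match: F0=2 F1=3 F2=0; commitIndex=2
Op 5: append 3 -> log_len=6
Op 6: F0 acks idx 3 -> match: F0=3 F1=3 F2=0; commitIndex=3

Answer: 3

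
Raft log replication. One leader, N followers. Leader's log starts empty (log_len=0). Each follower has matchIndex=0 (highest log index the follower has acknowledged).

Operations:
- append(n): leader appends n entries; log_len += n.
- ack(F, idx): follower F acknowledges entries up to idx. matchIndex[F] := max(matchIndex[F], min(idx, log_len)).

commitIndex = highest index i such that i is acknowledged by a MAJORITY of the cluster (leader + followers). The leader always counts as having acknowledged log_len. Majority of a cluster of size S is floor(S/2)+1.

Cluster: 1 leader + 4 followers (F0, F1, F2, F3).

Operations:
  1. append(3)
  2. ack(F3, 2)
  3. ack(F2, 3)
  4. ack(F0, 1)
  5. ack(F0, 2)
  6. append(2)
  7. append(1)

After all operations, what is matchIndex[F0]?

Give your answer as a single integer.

Answer: 2

Derivation:
Op 1: append 3 -> log_len=3
Op 2: F3 acks idx 2 -> match: F0=0 F1=0 F2=0 F3=2; commitIndex=0
Op 3: F2 acks idx 3 -> match: F0=0 F1=0 F2=3 F3=2; commitIndex=2
Op 4: F0 acks idx 1 -> match: F0=1 F1=0 F2=3 F3=2; commitIndex=2
Op 5: F0 acks idx 2 -> match: F0=2 F1=0 F2=3 F3=2; commitIndex=2
Op 6: append 2 -> log_len=5
Op 7: append 1 -> log_len=6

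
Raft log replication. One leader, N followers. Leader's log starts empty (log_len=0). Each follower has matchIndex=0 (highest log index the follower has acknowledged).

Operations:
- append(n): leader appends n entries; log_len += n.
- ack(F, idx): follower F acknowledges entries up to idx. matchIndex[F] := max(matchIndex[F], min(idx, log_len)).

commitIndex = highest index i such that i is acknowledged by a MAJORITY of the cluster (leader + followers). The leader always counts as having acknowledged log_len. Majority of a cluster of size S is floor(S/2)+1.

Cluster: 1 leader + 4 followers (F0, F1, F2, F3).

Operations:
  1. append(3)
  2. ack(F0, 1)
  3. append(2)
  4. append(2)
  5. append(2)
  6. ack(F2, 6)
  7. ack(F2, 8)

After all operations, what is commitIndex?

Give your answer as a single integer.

Answer: 1

Derivation:
Op 1: append 3 -> log_len=3
Op 2: F0 acks idx 1 -> match: F0=1 F1=0 F2=0 F3=0; commitIndex=0
Op 3: append 2 -> log_len=5
Op 4: append 2 -> log_len=7
Op 5: append 2 -> log_len=9
Op 6: F2 acks idx 6 -> match: F0=1 F1=0 F2=6 F3=0; commitIndex=1
Op 7: F2 acks idx 8 -> match: F0=1 F1=0 F2=8 F3=0; commitIndex=1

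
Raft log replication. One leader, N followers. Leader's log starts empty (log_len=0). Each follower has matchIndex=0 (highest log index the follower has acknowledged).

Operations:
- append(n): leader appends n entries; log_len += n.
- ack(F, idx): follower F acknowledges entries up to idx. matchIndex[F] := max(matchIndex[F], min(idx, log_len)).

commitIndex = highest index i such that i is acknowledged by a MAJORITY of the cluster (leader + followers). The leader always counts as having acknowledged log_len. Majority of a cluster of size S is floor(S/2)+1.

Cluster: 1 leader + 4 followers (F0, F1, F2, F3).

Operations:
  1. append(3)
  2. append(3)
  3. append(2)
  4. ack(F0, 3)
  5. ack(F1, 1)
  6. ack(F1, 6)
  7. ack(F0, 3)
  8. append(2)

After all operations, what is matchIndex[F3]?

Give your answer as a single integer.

Op 1: append 3 -> log_len=3
Op 2: append 3 -> log_len=6
Op 3: append 2 -> log_len=8
Op 4: F0 acks idx 3 -> match: F0=3 F1=0 F2=0 F3=0; commitIndex=0
Op 5: F1 acks idx 1 -> match: F0=3 F1=1 F2=0 F3=0; commitIndex=1
Op 6: F1 acks idx 6 -> match: F0=3 F1=6 F2=0 F3=0; commitIndex=3
Op 7: F0 acks idx 3 -> match: F0=3 F1=6 F2=0 F3=0; commitIndex=3
Op 8: append 2 -> log_len=10

Answer: 0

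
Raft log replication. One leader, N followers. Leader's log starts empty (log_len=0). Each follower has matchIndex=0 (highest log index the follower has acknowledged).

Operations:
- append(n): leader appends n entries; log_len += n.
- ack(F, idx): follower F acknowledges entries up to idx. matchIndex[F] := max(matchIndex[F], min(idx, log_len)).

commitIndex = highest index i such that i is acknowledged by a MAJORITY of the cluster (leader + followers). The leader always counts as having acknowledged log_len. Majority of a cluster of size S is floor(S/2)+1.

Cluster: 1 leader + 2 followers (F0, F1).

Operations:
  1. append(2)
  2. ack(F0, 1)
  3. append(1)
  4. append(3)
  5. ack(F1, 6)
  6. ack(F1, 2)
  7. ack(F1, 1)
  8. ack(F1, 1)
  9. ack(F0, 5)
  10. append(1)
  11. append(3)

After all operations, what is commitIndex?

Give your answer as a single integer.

Answer: 6

Derivation:
Op 1: append 2 -> log_len=2
Op 2: F0 acks idx 1 -> match: F0=1 F1=0; commitIndex=1
Op 3: append 1 -> log_len=3
Op 4: append 3 -> log_len=6
Op 5: F1 acks idx 6 -> match: F0=1 F1=6; commitIndex=6
Op 6: F1 acks idx 2 -> match: F0=1 F1=6; commitIndex=6
Op 7: F1 acks idx 1 -> match: F0=1 F1=6; commitIndex=6
Op 8: F1 acks idx 1 -> match: F0=1 F1=6; commitIndex=6
Op 9: F0 acks idx 5 -> match: F0=5 F1=6; commitIndex=6
Op 10: append 1 -> log_len=7
Op 11: append 3 -> log_len=10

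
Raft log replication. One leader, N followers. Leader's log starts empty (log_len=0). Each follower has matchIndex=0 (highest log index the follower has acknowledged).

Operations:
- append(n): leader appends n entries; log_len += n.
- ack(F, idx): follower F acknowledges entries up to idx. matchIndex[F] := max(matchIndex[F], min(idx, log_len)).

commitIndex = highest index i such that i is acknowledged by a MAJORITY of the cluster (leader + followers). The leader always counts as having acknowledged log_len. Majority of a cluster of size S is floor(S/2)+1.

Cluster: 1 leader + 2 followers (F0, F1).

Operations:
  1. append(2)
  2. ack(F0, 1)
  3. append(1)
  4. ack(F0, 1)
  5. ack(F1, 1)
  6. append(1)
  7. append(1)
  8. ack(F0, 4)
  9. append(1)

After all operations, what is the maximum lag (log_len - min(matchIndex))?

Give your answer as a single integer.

Op 1: append 2 -> log_len=2
Op 2: F0 acks idx 1 -> match: F0=1 F1=0; commitIndex=1
Op 3: append 1 -> log_len=3
Op 4: F0 acks idx 1 -> match: F0=1 F1=0; commitIndex=1
Op 5: F1 acks idx 1 -> match: F0=1 F1=1; commitIndex=1
Op 6: append 1 -> log_len=4
Op 7: append 1 -> log_len=5
Op 8: F0 acks idx 4 -> match: F0=4 F1=1; commitIndex=4
Op 9: append 1 -> log_len=6

Answer: 5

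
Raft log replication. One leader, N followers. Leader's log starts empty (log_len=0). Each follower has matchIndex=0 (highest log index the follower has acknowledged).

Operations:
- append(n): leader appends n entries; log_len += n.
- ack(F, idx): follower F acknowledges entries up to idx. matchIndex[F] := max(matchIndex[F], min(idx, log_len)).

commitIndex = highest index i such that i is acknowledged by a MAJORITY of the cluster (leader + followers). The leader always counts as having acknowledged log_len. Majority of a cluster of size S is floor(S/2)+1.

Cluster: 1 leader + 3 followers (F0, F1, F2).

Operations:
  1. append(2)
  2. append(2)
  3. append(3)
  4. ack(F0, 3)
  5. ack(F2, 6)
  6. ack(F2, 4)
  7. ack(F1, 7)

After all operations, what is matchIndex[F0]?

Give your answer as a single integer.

Answer: 3

Derivation:
Op 1: append 2 -> log_len=2
Op 2: append 2 -> log_len=4
Op 3: append 3 -> log_len=7
Op 4: F0 acks idx 3 -> match: F0=3 F1=0 F2=0; commitIndex=0
Op 5: F2 acks idx 6 -> match: F0=3 F1=0 F2=6; commitIndex=3
Op 6: F2 acks idx 4 -> match: F0=3 F1=0 F2=6; commitIndex=3
Op 7: F1 acks idx 7 -> match: F0=3 F1=7 F2=6; commitIndex=6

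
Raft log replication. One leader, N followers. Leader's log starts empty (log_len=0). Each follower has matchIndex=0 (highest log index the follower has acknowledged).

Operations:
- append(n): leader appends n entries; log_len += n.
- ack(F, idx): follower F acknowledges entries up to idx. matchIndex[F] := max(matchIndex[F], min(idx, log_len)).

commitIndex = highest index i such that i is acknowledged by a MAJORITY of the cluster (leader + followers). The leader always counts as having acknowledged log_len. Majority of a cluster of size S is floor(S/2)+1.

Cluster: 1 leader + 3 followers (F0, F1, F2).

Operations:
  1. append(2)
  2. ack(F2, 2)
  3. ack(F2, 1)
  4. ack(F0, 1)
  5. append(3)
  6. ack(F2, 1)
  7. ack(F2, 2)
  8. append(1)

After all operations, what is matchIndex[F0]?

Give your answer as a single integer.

Answer: 1

Derivation:
Op 1: append 2 -> log_len=2
Op 2: F2 acks idx 2 -> match: F0=0 F1=0 F2=2; commitIndex=0
Op 3: F2 acks idx 1 -> match: F0=0 F1=0 F2=2; commitIndex=0
Op 4: F0 acks idx 1 -> match: F0=1 F1=0 F2=2; commitIndex=1
Op 5: append 3 -> log_len=5
Op 6: F2 acks idx 1 -> match: F0=1 F1=0 F2=2; commitIndex=1
Op 7: F2 acks idx 2 -> match: F0=1 F1=0 F2=2; commitIndex=1
Op 8: append 1 -> log_len=6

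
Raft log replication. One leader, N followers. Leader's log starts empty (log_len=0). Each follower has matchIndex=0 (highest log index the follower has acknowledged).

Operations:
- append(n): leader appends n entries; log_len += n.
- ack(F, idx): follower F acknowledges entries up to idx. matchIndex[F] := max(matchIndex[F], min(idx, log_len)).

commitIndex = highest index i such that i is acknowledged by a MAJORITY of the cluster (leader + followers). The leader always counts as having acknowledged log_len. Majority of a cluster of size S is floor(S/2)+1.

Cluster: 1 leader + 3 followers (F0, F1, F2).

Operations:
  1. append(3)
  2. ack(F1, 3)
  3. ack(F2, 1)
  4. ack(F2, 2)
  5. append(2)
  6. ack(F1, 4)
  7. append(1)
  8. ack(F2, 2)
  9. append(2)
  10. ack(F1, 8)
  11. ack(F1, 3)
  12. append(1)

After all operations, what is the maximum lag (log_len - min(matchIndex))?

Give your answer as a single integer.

Op 1: append 3 -> log_len=3
Op 2: F1 acks idx 3 -> match: F0=0 F1=3 F2=0; commitIndex=0
Op 3: F2 acks idx 1 -> match: F0=0 F1=3 F2=1; commitIndex=1
Op 4: F2 acks idx 2 -> match: F0=0 F1=3 F2=2; commitIndex=2
Op 5: append 2 -> log_len=5
Op 6: F1 acks idx 4 -> match: F0=0 F1=4 F2=2; commitIndex=2
Op 7: append 1 -> log_len=6
Op 8: F2 acks idx 2 -> match: F0=0 F1=4 F2=2; commitIndex=2
Op 9: append 2 -> log_len=8
Op 10: F1 acks idx 8 -> match: F0=0 F1=8 F2=2; commitIndex=2
Op 11: F1 acks idx 3 -> match: F0=0 F1=8 F2=2; commitIndex=2
Op 12: append 1 -> log_len=9

Answer: 9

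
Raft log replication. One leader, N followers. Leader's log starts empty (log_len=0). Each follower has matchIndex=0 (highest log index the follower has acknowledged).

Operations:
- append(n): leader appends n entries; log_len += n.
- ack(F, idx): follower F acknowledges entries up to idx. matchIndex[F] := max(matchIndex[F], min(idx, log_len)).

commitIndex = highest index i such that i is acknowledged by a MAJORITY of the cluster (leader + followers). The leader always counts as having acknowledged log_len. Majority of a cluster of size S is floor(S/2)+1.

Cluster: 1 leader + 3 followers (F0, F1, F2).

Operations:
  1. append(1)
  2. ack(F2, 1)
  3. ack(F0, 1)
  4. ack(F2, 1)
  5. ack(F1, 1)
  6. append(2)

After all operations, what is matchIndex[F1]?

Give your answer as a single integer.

Answer: 1

Derivation:
Op 1: append 1 -> log_len=1
Op 2: F2 acks idx 1 -> match: F0=0 F1=0 F2=1; commitIndex=0
Op 3: F0 acks idx 1 -> match: F0=1 F1=0 F2=1; commitIndex=1
Op 4: F2 acks idx 1 -> match: F0=1 F1=0 F2=1; commitIndex=1
Op 5: F1 acks idx 1 -> match: F0=1 F1=1 F2=1; commitIndex=1
Op 6: append 2 -> log_len=3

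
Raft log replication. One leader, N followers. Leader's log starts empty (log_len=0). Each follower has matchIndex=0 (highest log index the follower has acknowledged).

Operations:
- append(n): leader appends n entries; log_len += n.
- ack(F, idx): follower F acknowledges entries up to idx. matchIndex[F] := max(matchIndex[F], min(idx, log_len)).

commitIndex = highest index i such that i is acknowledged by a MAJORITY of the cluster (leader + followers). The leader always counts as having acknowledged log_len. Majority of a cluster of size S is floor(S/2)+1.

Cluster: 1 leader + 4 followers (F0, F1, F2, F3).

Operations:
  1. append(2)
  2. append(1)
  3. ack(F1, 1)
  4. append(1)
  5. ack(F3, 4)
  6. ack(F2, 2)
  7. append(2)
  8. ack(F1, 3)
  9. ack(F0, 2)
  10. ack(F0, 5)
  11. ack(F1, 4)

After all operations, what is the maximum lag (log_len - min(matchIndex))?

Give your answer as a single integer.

Op 1: append 2 -> log_len=2
Op 2: append 1 -> log_len=3
Op 3: F1 acks idx 1 -> match: F0=0 F1=1 F2=0 F3=0; commitIndex=0
Op 4: append 1 -> log_len=4
Op 5: F3 acks idx 4 -> match: F0=0 F1=1 F2=0 F3=4; commitIndex=1
Op 6: F2 acks idx 2 -> match: F0=0 F1=1 F2=2 F3=4; commitIndex=2
Op 7: append 2 -> log_len=6
Op 8: F1 acks idx 3 -> match: F0=0 F1=3 F2=2 F3=4; commitIndex=3
Op 9: F0 acks idx 2 -> match: F0=2 F1=3 F2=2 F3=4; commitIndex=3
Op 10: F0 acks idx 5 -> match: F0=5 F1=3 F2=2 F3=4; commitIndex=4
Op 11: F1 acks idx 4 -> match: F0=5 F1=4 F2=2 F3=4; commitIndex=4

Answer: 4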